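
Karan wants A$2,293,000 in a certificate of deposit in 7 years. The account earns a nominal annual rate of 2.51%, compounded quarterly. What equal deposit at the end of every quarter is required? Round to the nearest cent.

Periodic rate i = 0.0251/4 = 0.006275; n = 7 × 4 = 28 periods.
PMT = 2.293e+06 / ( [(1+0.006275)^28 − 1] / 0.006275 ) = 2.293e+06 / 30.506160 = 75,165.1478

A$75,165.15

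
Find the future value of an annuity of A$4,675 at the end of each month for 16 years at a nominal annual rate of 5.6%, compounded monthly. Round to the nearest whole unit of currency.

A$1,447,264

With 12 periods per year: i = 0.00466667, n = 192.
Accumulation factor s(192|0.00466667) = 309.575113; FV = 4675 × 309.575113 = 1,447,263.6550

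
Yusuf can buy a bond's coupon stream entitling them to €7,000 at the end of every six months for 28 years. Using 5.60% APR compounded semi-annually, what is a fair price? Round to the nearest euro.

With 2 periods per year: i = 0.028, n = 56.
PV = 7000 × [1 − (1+0.028)^(−56)] / 0.028 = 7000 × 28.107038 = 196,749.2673

€196,749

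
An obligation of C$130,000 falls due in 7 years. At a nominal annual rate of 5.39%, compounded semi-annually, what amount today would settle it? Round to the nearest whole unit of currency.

Periodic rate i = 0.0539/2 = 0.02695; n = 7 × 2 = 14 periods.
PV = FV·(1+i)^(−n) = 130,000 × 0.689144 = 89,588.6852

C$89,589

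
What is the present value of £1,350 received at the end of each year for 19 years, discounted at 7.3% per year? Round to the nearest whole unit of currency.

£13,645

PV = PMT · [1 − (1+i)^(−n)] / i = 1350 · 10.107076 = 13,644.5525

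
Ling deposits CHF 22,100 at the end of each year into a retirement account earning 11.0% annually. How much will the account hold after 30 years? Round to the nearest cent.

CHF 4,398,361.40

FV = PMT · [(1+i)^n − 1] / i = 22100 · 199.020878 = 4,398,361.4022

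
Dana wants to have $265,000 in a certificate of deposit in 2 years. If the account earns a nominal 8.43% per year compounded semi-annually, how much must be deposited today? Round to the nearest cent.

$224,659.58

i = 0.0843/2 = 0.04215 per half-year; n = 2·2 = 4.
Discount factor = (1+0.04215)^(−4) = 0.847772; PV = 265,000 × 0.847772 = 224,659.5799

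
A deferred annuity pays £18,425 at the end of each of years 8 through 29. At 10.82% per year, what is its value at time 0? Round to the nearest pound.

Value one period before first payment (t=7): 18425 × [1 − (1+0.1082)^(−22)] / 0.1082 = 18425 × 8.277930 = 152,520.8595
PV₀ = 152,520.8595 / (1+0.1082)^7 = 152,520.8595 / 2.052707 = 74,302.2942

£74,302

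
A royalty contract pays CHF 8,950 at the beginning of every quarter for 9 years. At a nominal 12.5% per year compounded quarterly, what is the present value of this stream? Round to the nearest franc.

i = 0.125/4 = 0.03125 per quarter; n = 9·4 = 36.
Annuity factor a(36|0.03125) × (1+i) = 22.100381; PV = 8950 × 22.100381 = 197,798.4085
Payments are at the start of each period, so multiply by (1+i).

CHF 197,798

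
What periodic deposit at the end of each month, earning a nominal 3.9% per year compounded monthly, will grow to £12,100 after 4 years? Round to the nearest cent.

Periodic rate i = 0.039/12 = 0.00325; n = 4 × 12 = 48 periods.
PMT = 12100 / ( [(1+0.00325)^48 − 1] / 0.00325 ) = 12100 / 51.855564 = 233.3404

£233.34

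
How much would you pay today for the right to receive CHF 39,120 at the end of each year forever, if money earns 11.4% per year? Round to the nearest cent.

CHF 343,157.89

PV = PMT / i = 39120 / 0.114 = 343,157.8947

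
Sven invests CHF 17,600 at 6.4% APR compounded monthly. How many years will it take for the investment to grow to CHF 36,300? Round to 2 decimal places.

Periodic rate i = 0.064/12 = 0.00533333.
(1+i)^n = 36300/17600 = 2.06250, so n = ln 2.06250 / ln 1.00533 = 136.0964 months
= 136.0964/12 years

11.34 years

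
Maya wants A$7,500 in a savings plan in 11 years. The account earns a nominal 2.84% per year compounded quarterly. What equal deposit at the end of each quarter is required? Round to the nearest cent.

Periodic rate i = 0.0284/4 = 0.0071; n = 11 × 4 = 44 periods.
PMT = 7500 / ( [(1+0.0071)^44 − 1] / 0.0071 ) = 7500 / 51.435709 = 145.8131

A$145.81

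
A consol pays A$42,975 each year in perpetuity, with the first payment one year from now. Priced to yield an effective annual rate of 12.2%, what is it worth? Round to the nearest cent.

PV = PMT / i = 42975 / 0.122 = 352,254.0984

A$352,254.10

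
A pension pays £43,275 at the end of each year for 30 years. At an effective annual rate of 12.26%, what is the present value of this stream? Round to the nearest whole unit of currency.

£341,987

PV = PMT · [1 − (1+i)^(−n)] / i = 43275 · 7.902651 = 341,987.2177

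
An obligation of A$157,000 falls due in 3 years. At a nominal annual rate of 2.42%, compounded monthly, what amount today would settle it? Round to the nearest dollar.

A$146,016

Periodic rate i = 0.0242/12 = 0.00201667; n = 3 × 12 = 36 periods.
Discount factor = (1+0.00201667)^(−36) = 0.930041; PV = 157,000 × 0.930041 = 146,016.3953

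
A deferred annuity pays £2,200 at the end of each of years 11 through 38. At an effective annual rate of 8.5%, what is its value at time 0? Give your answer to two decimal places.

Value one period before first payment (t=10): 2200 × [1 − (1+0.085)^(−28)] / 0.085 = 2200 × 10.566453 = 23,246.1971
Discount back 10 years: 23,246.1971 × (1+0.085)^(−10) = 23,246.1971 × 0.442285 = 10,281.4539

£10,281.45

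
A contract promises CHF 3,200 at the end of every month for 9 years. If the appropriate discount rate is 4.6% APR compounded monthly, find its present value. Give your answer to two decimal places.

Periodic rate i = 0.046/12 = 0.00383333; n = 9 × 12 = 108 periods.
Annuity factor a(108|0.00383333) = 88.298002; PV = 3200 × 88.298002 = 282,553.6061

CHF 282,553.61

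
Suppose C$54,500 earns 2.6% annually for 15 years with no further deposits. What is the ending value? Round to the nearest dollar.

C$80,095

54,500 × (1+0.026)^15 = 54,500 × 1.469638 = 80,095.2781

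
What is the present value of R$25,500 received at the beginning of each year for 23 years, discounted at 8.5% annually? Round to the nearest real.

R$275,650

Annuity factor a(23|0.085) × (1+i) = 10.809796; PV = 25500 × 10.809796 = 275,649.7874
Payments are at the start of each period, so multiply by (1+i).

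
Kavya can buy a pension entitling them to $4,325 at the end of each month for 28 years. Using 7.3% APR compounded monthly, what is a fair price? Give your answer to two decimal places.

$618,310.97

i = 0.073/12 = 0.00608333 per month; n = 28·12 = 336.
PV = PMT · [1 − (1+i)^(−n)] / i = 4325 · 142.962073 = 618,310.9663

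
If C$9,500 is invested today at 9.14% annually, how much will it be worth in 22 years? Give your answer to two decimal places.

FV = PV·(1+i)^n = 9,500 × 6.849311 = 65,068.4547

C$65,068.45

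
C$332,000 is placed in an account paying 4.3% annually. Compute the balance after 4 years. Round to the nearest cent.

FV = PV·(1+i)^n = 332,000 × 1.183415 = 392,893.9283

C$392,893.93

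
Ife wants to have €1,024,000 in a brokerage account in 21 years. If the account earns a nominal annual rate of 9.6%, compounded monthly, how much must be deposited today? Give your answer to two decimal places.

€137,482.01

i = 0.096/12 = 0.008 per month; n = 21·12 = 252.
Discount factor = (1+0.008)^(−252) = 0.134260; PV = 1,024,000 × 0.134260 = 137,482.0075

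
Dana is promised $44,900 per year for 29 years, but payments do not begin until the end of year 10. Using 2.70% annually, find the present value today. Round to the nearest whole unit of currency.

$704,189

PV at t=9 (ordinary 29-year annuity): 44900 × a(29|0.027) = 44900 × 19.933207 = 895,000.9956
PV₀ = 895,000.9956 / (1+0.027)^9 = 895,000.9956 / 1.270966 = 704,189.4691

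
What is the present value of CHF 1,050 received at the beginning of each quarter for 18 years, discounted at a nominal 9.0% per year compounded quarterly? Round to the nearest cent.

With 4 periods per year: i = 0.0225, n = 72.
PV = 1050 × [1 − (1+0.0225)^(−72)] / 0.0225 × (1+i) = 1050 × 36.288103 = 38,102.5077
(annuity-due: payments at period start, so ×(1+i).)

CHF 38,102.51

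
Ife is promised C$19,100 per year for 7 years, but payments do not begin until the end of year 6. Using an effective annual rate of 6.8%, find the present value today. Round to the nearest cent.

C$74,600.66

PV at t=5 (ordinary 7-year annuity): 19100 × a(7|0.068) = 19100 × 5.427072 = 103,657.0670
Discount back 5 years: 103,657.0670 × (1+0.068)^(−5) = 103,657.0670 × 0.719687 = 74,600.6571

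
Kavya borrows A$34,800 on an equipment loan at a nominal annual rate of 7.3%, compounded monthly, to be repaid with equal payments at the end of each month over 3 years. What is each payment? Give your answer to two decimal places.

Periodic rate i = 0.073/12 = 0.00608333; n = 3 × 12 = 36 periods.
Annuity-PV factor = 32.243039; PMT = 34800 / 32.243039 = 1,079.3027

A$1,079.30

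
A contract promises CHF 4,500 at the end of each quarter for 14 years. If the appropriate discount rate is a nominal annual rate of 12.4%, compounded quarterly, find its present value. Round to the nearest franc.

With 4 periods per year: i = 0.031, n = 56.
Annuity factor a(56|0.031) = 26.421557; PV = 4500 × 26.421557 = 118,897.0064

CHF 118,897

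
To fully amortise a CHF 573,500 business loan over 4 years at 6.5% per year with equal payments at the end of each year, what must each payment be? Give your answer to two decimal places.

CHF 167,406.22

PMT = 573500 / ( [1 − (1+0.065)^(−4)] / 0.065 ) = 573500 / 3.425799 = 167,406.2216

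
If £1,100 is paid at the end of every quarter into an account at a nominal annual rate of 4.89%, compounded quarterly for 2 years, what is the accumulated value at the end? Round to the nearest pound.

i = 0.0489/4 = 0.012225 per quarter; n = 2·4 = 8.
FV = 1100 × [(1+0.012225)^8 − 1] / 0.012225 = 1100 × 8.350798 = 9,185.8782

£9,186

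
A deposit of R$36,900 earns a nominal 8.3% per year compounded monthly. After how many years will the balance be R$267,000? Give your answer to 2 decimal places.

Periodic rate i = 0.083/12 = 0.00691667.
(1+i)^n = 267000/36900 = 7.23577, so n = ln 7.23577 / ln 1.00692 = 287.1142 months
= 287.1142/12 years

23.93 years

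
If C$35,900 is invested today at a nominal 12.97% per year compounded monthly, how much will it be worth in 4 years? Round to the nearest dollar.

C$60,145

With 12 periods per year: i = 0.0108083, n = 48.
FV = PV·(1+i)^n = 35,900 × 1.675340 = 60,144.7197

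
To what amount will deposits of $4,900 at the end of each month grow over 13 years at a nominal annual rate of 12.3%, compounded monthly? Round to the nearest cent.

With 12 periods per year: i = 0.01025, n = 156.
Accumulation factor s(156|0.01025) = 381.265501; FV = 4900 × 381.265501 = 1,868,200.9542

$1,868,200.95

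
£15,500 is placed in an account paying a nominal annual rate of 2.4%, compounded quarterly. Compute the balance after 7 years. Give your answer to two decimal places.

i = 0.024/4 = 0.006 per quarter; n = 7·4 = 28.
15,500 × (1+0.006)^28 = 15,500 × 1.182343 = 18,326.3155

£18,326.32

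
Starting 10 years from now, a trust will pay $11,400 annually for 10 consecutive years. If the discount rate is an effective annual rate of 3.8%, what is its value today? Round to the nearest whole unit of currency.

PV at t=9 (ordinary 10-year annuity): 11400 × a(10|0.038) = 11400 × 8.192256 = 93,391.7213
Discount back 9 years: 93,391.7213 × (1+0.038)^(−9) = 93,391.7213 × 0.714865 = 66,762.4396

$66,762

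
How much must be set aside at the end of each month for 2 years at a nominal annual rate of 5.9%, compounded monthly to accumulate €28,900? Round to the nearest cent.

€1,137.47

i = 0.059/12 = 0.00491667 per month; n = 2·12 = 24.
PMT = 28900 / ( [(1+0.00491667)^24 − 1] / 0.00491667 ) = 28900 / 25.407216 = 1,137.4721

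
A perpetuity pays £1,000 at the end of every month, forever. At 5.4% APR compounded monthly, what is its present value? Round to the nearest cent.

£222,222.22

Periodic rate i = 0.054/12 = 0.0045.
PV = C/r = 1000/0.0045 = 222,222.2222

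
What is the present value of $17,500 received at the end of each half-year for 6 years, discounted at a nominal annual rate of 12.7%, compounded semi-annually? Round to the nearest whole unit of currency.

i = 0.127/2 = 0.0635 per half-year; n = 6·2 = 12.
PV = PMT · [1 − (1+i)^(−n)] / i = 17500 · 8.225286 = 143,942.5127

$143,943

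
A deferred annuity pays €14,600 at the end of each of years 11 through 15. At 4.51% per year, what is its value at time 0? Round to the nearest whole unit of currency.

PV at t=10 (ordinary 5-year annuity): 14600 × a(5|0.0451) = 14600 × 4.388754 = 64,075.8038
PV₀ = 64,075.8038 / (1+0.0451)^10 = 64,075.8038 / 1.554456 = 41,220.7212

€41,221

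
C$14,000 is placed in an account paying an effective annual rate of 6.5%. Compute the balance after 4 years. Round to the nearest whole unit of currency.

FV = PV·(1+i)^n = 14,000 × 1.286466 = 18,010.5289

C$18,011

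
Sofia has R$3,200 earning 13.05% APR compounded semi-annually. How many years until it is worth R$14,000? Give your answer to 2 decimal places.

11.67 years

Periodic rate i = 0.1305/2 = 0.06525.
n = ln(14000/3200) / ln(1+0.06525) = ln(4.37500) / 0.063210 = 23.3494 half-years
= 23.3494/2 years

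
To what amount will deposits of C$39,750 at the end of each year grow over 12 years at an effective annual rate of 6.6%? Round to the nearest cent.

Accumulation factor s(12|0.066) = 17.472884; FV = 39750 × 17.472884 = 694,547.1354

C$694,547.14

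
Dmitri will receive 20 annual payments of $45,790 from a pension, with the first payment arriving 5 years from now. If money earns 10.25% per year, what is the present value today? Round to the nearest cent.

$259,415.88

PV at t=4 (ordinary 20-year annuity): 45790 × a(20|0.1025) = 45790 × 8.370286 = 383,275.3971
Discount back 4 years: 383,275.3971 × (1+0.1025)^(−4) = 383,275.3971 × 0.676839 = 259,415.8753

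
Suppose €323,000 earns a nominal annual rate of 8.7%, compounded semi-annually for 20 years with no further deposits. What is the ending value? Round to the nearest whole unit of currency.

With 2 periods per year: i = 0.0435, n = 40.
FV = PV·(1+i)^n = 323,000 × 5.491590 = 1,773,783.6947

€1,773,784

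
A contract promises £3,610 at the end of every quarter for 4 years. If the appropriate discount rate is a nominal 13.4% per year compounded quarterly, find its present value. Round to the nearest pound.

i = 0.134/4 = 0.0335 per quarter; n = 4·4 = 16.
Annuity factor a(16|0.0335) = 12.231493; PV = 3610 × 12.231493 = 44,155.6899

£44,156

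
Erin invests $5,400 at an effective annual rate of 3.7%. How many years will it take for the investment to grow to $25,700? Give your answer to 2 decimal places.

(1+i)^n = 25700/5400 = 4.75926, so n = ln 4.75926 / ln 1.037 = 42.9400 years

42.94 years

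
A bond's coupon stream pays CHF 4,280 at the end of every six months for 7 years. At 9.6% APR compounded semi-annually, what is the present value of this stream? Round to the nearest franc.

Periodic rate i = 0.096/2 = 0.048; n = 7 × 2 = 14 periods.
PV = 4280 × [1 − (1+0.048)^(−14)] / 0.048 = 4280 × 10.026441 = 42,913.1695

CHF 42,913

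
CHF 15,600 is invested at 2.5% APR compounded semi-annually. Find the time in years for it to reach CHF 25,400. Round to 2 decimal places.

Periodic rate i = 0.025/2 = 0.0125.
n = ln(25400/15600) / ln(1+0.0125) = ln(1.62821) / 0.012423 = 39.2415 half-years
= 39.2415/2 years

19.62 years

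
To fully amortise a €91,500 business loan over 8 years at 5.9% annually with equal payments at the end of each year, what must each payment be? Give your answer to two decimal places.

€14,676.53

PMT = 91500 / ( [1 − (1+0.059)^(−8)] / 0.059 ) = 91500 / 6.234445 = 14,676.5261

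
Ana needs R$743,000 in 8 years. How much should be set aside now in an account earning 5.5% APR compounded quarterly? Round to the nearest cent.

i = 0.055/4 = 0.01375 per quarter; n = 8·4 = 32.
Discount factor = (1+0.01375)^(−32) = 0.645970; PV = 743,000 × 0.645970 = 479,955.5994

R$479,955.60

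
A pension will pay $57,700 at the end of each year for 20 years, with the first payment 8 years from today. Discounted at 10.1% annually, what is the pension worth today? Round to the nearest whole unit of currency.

Value one period before first payment (t=7): 57700 × [1 − (1+0.101)^(−20)] / 0.101 = 57700 × 8.455776 = 487,898.2642
Discount back 7 years: 487,898.2642 × (1+0.101)^(−7) = 487,898.2642 × 0.509904 = 248,781.4761

$248,781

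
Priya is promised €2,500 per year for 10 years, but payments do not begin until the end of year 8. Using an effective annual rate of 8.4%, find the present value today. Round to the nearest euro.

Value one period before first payment (t=7): 2500 × [1 − (1+0.084)^(−10)] / 0.084 = 2500 × 6.590684 = 16,476.7108
Discount back 7 years: 16,476.7108 × (1+0.084)^(−7) = 16,476.7108 × 0.568585 = 9,368.4025

€9,368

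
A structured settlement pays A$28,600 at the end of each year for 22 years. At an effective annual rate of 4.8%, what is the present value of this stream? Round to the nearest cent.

A$383,422.54

PV = PMT · [1 − (1+i)^(−n)] / i = 28600 · 13.406383 = 383,422.5417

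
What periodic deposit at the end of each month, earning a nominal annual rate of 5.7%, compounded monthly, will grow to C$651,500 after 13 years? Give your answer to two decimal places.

i = 0.057/12 = 0.00475 per month; n = 13·12 = 156.
PMT = 651500 / ( [(1+0.00475)^156 − 1] / 0.00475 ) = 651500 / 230.390548 = 2,827.8070

C$2,827.81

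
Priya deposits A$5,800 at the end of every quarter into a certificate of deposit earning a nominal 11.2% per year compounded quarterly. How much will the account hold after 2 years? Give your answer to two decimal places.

With 4 periods per year: i = 0.028, n = 8.
FV = PMT · [(1+i)^n − 1] / i = 5800 · 8.829476 = 51,210.9582

A$51,210.96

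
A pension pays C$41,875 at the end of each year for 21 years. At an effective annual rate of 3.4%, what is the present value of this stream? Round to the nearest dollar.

PV = 41875 × [1 − (1+0.034)^(−21)] / 0.034 = 41875 × 14.837395 = 621,315.9339

C$621,316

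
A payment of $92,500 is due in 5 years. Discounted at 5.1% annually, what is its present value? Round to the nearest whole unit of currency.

$72,132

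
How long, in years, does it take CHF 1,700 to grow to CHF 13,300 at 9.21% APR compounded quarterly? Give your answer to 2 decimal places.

22.59 years

Periodic rate i = 0.0921/4 = 0.023025.
n = ln(13300/1700) / ln(1+0.023025) = ln(7.82353) / 0.022764 = 90.3682 quarters
= 90.3682/4 years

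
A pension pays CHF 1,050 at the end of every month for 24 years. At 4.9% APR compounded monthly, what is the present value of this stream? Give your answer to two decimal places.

CHF 177,621.45

i = 0.049/12 = 0.00408333 per month; n = 24·12 = 288.
Annuity factor a(288|0.00408333) = 169.163284; PV = 1050 × 169.163284 = 177,621.4483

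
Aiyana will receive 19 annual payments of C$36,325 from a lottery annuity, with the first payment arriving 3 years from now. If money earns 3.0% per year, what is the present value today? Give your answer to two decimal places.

PV at t=2 (ordinary 19-year annuity): 36325 × a(19|0.03) = 36325 × 14.323799 = 520,312.0025
Discount back 2 years: 520,312.0025 × (1+0.03)^(−2) = 520,312.0025 × 0.942596 = 490,443.9651

C$490,443.97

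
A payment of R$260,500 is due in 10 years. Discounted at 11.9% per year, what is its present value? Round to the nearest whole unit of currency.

PV = FV·(1+i)^(−n) = 260,500 × 0.324862 = 84,626.5941

R$84,627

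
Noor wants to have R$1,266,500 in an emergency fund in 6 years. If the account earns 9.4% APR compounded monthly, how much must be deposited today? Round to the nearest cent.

With 12 periods per year: i = 0.00783333, n = 72.
PV = 1,266,500 / (1 + 0.00783333)^72 = 1,266,500 / 1.753831 = 722,133.4827

R$722,133.48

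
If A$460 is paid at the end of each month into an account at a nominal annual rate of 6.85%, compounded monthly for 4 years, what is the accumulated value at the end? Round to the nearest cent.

With 12 periods per year: i = 0.00570833, n = 48.
FV = PMT · [(1+i)^n − 1] / i = 460 · 55.040680 = 25,318.7126

A$25,318.71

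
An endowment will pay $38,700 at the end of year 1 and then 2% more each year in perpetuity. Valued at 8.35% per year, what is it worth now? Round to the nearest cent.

$609,448.82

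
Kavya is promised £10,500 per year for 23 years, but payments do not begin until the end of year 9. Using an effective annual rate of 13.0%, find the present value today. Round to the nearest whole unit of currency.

PV at t=8 (ordinary 23-year annuity): 10500 × a(23|0.13) = 10500 × 7.229658 = 75,911.4071
PV₀ = 75,911.4071 / (1+0.13)^8 = 75,911.4071 / 2.658444 = 28,554.8244

£28,555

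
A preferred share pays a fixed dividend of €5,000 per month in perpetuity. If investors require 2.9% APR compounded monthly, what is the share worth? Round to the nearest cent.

Periodic rate i = 0.029/12 = 0.00241667.
PV = PMT / i = 5000 / 0.00241667 = 2,068,965.5172

€2,068,965.52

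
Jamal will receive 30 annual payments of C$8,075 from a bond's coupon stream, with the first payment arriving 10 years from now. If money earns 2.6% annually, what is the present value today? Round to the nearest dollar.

PV at t=9 (ordinary 30-year annuity): 8075 × a(30|0.026) = 8075 × 20.653921 = 166,780.4084
PV₀ = 166,780.4084 / (1+0.026)^9 = 166,780.4084 / 1.259871 = 132,378.9055

C$132,379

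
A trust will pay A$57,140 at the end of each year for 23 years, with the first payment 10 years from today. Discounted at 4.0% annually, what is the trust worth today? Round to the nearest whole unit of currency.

PV at t=9 (ordinary 23-year annuity): 57140 × a(23|0.04) = 57140 × 14.856842 = 848,919.9329
PV₀ = 848,919.9329 / (1+0.04)^9 = 848,919.9329 / 1.423312 = 596,439.8844

A$596,440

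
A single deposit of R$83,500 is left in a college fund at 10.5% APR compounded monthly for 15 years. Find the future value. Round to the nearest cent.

i = 0.105/12 = 0.00875 per month; n = 15·12 = 180.
83,500 × (1+0.00875)^180 = 83,500 × 4.797761 = 400,613.0265

R$400,613.03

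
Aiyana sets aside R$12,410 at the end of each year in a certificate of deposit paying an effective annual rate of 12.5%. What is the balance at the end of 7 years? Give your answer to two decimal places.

FV = 12410 × [(1+0.125)^7 − 1] / 0.125 = 12410 × 10.245579 = 127,147.6325

R$127,147.63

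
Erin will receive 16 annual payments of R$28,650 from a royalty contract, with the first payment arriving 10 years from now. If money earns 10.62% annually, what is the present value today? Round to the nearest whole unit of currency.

PV at t=9 (ordinary 16-year annuity): 28650 × a(16|0.1062) = 28650 × 7.543199 = 216,112.6552
PV₀ = 216,112.6552 / (1+0.1062)^9 = 216,112.6552 / 2.480292 = 87,131.9256

R$87,132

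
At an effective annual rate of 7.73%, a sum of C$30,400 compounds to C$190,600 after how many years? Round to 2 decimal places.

(1+i)^n = 190600/30400 = 6.26974, so n = ln 6.26974 / ln 1.0773 = 24.6547 years

24.65 years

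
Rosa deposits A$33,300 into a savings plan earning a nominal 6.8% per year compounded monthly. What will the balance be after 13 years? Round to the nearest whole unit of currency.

A$80,404

Periodic rate i = 0.068/12 = 0.00566667; n = 13 × 12 = 156 periods.
33,300 × (1+0.00566667)^156 = 33,300 × 2.414530 = 80,403.8574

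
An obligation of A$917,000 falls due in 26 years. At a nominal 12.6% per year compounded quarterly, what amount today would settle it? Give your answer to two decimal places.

A$36,439.23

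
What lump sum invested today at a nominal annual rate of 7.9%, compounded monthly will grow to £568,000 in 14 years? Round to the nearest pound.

£188,622

i = 0.079/12 = 0.00658333 per month; n = 14·12 = 168.
PV = FV·(1+i)^(−n) = 568,000 × 0.332081 = 188,622.2056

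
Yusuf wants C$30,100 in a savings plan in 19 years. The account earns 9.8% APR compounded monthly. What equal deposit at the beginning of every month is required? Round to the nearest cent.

i = 0.098/12 = 0.00816667 per month; n = 19·12 = 228.
PMT = 30100 / ( [(1+0.00816667)^228 − 1] / 0.00816667 × (1+i) ) = 30100 / 665.156308 = 45.2525

C$45.25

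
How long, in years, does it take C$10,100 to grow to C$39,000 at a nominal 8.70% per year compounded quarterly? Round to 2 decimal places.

15.70 years

Periodic rate i = 0.087/4 = 0.02175.
(1+i)^n = 39000/10100 = 3.86139, so n = ln 3.86139 / ln 1.02175 = 62.7892 quarters
= 62.7892/4 years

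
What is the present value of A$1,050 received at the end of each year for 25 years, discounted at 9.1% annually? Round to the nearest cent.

A$10,230.70

PV = PMT · [1 − (1+i)^(−n)] / i = 1050 · 9.743522 = 10,230.6982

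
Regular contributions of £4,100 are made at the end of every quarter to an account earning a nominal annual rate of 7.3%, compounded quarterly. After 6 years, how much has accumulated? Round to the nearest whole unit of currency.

With 4 periods per year: i = 0.01825, n = 24.
Accumulation factor s(24|0.01825) = 29.780708; FV = 4100 × 29.780708 = 122,100.9039

£122,101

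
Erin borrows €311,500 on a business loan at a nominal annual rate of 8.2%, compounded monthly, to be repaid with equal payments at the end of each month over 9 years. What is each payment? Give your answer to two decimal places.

Periodic rate i = 0.082/12 = 0.00683333; n = 9 × 12 = 108 periods.
Annuity-PV factor = 76.204303; PMT = 311500 / 76.204303 = 4,087.6957

€4,087.70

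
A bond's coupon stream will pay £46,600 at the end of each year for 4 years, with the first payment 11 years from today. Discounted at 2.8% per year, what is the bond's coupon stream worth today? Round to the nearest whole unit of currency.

£132,050

Value one period before first payment (t=10): 46600 × [1 − (1+0.028)^(−4)] / 0.028 = 46600 × 3.734945 = 174,048.4235
PV₀ = 174,048.4235 / (1+0.028)^10 = 174,048.4235 / 1.318048 = 132,050.1647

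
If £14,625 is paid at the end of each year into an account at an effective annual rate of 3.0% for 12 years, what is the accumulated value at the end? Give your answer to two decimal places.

£207,558.43

FV = PMT · [(1+i)^n − 1] / i = 14625 · 14.192030 = 207,558.4323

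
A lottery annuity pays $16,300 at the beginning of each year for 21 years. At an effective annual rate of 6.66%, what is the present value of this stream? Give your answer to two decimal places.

PV = 16300 × [1 − (1+0.0666)^(−21)] / 0.0666 × (1+i) = 16300 × 11.879837 = 193,641.3472
(Beginning-of-period payments → annuity-due factor ×(1+i).)

$193,641.35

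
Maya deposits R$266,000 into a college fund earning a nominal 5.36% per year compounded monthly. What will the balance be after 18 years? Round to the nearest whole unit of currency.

With 12 periods per year: i = 0.00446667, n = 216.
FV = PV·(1+i)^n = 266,000 × 2.618631 = 696,555.8549

R$696,556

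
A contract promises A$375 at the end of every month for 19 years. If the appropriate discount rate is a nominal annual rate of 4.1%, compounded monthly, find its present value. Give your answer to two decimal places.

A$59,325.99

With 12 periods per year: i = 0.00341667, n = 228.
Annuity factor a(228|0.00341667) = 158.202639; PV = 375 × 158.202639 = 59,325.9896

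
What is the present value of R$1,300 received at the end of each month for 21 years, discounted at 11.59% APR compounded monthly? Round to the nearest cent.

R$122,656.61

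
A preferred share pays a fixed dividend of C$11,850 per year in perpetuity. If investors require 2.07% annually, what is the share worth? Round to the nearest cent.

C$572,463.77

PV = PMT / i = 11850 / 0.0207 = 572,463.7681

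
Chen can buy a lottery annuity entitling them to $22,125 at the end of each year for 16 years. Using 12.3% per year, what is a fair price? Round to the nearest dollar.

Annuity factor a(16|0.123) = 6.859452; PV = 22125 × 6.859452 = 151,765.3805

$151,765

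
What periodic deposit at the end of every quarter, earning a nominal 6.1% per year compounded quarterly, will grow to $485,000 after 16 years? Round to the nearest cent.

With 4 periods per year: i = 0.01525, n = 64.
FV-annuity factor = 107.169858; PMT = 485000 / 107.169858 = 4,525.5262

$4,525.53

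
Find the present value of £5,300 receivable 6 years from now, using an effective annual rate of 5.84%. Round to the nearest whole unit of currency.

PV = FV·(1+i)^(−n) = 5,300 × 0.711379 = 3,770.3085

£3,770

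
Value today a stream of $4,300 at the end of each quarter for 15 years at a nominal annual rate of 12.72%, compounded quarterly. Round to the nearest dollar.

With 4 periods per year: i = 0.0318, n = 60.
PV = PMT · [1 − (1+i)^(−n)] / i = 4300 · 26.639902 = 114,551.5799

$114,552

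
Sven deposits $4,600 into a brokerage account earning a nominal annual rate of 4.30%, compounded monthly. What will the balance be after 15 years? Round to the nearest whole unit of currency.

$8,757

Periodic rate i = 0.043/12 = 0.00358333; n = 15 × 12 = 180 periods.
FV = PV·(1+i)^n = 4,600 × 1.903791 = 8,757.4383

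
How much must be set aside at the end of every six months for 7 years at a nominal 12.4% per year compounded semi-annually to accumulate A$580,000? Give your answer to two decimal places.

A$27,214.30

Periodic rate i = 0.124/2 = 0.062; n = 7 × 2 = 14 periods.
FV-annuity factor = 21.312322; PMT = 580000 / 21.312322 = 27,214.3040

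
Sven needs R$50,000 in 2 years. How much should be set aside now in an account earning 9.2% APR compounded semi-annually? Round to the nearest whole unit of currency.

Periodic rate i = 0.092/2 = 0.046; n = 2 × 2 = 4 periods.
PV = FV·(1+i)^(−n) = 50,000 × 0.835359 = 41,767.9602

R$41,768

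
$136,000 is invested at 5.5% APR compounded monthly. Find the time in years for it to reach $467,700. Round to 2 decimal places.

Periodic rate i = 0.055/12 = 0.00458333.
n = ln(467700/136000) / ln(1+0.00458333) = ln(3.43897) / 0.004573 = 270.1092 months
= 270.1092/12 years

22.51 years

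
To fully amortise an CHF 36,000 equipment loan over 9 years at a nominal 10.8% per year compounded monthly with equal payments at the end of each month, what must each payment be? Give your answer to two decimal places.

CHF 522.56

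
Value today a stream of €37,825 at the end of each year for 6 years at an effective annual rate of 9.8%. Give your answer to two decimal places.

Annuity factor a(6|0.098) = 4.380906; PV = 37825 × 4.380906 = 165,707.7722

€165,707.77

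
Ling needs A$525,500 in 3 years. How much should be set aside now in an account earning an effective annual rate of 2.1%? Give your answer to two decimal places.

PV = FV·(1+i)^(−n) = 525,500 × 0.939556 = 493,736.7956

A$493,736.80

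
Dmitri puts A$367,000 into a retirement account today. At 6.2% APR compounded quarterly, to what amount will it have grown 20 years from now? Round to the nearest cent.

A$1,256,204.32

Periodic rate i = 0.062/4 = 0.0155; n = 20 × 4 = 80 periods.
FV = PV·(1+i)^n = 367,000 × 3.422900 = 1,256,204.3227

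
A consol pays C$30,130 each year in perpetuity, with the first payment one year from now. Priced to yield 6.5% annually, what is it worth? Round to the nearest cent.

C$463,538.46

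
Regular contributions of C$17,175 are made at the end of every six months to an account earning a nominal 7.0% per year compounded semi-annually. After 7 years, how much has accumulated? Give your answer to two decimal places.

C$303,602.24

With 2 periods per year: i = 0.035, n = 14.
FV = 17175 × [(1+0.035)^14 − 1] / 0.035 = 17175 × 17.676986 = 303,602.2407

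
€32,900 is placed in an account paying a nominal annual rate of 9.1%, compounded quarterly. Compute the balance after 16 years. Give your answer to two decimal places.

With 4 periods per year: i = 0.02275, n = 64.
FV = PV·(1+i)^n = 32,900 × 4.219366 = 138,817.1554

€138,817.16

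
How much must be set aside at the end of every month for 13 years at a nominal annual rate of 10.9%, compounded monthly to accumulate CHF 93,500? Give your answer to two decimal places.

CHF 274.10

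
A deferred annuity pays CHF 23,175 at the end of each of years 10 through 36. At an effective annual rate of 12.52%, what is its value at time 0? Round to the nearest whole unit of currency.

CHF 61,375

Value one period before first payment (t=9): 23175 × [1 − (1+0.1252)^(−27)] / 0.1252 = 23175 × 7.656704 = 177,444.1141
Discount back 9 years: 177,444.1141 × (1+0.1252)^(−9) = 177,444.1141 × 0.345886 = 61,375.3648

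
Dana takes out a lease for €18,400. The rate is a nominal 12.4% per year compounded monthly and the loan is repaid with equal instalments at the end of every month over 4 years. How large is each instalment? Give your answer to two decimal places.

€488.16

With 12 periods per year: i = 0.0103333, n = 48.
PMT = 18400 / ( [1 − (1+0.0103333)^(−48)] / 0.0103333 ) = 18400 / 37.692241 = 488.1641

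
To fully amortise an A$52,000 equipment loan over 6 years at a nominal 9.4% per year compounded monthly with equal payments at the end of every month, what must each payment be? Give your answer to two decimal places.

With 12 periods per year: i = 0.00783333, n = 72.
Annuity-PV factor = 54.870587; PMT = 52000 / 54.870587 = 947.6844

A$947.68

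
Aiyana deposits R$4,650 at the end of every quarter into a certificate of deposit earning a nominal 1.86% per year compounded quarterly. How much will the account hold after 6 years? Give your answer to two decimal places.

R$117,776.37

i = 0.0186/4 = 0.00465 per quarter; n = 6·4 = 24.
FV = PMT · [(1+i)^n − 1] / i = 4650 · 25.328252 = 117,776.3741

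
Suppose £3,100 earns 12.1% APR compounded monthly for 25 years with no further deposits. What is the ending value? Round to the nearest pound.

Periodic rate i = 0.121/12 = 0.0100833; n = 25 × 12 = 300 periods.
FV = PV·(1+i)^n = 3,100 × 20.284371 = 62,881.5515

£62,882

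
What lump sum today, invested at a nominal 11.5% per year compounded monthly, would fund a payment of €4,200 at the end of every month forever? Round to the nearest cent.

€438,260.87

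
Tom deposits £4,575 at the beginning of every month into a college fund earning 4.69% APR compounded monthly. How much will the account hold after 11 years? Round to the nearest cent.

£791,419.20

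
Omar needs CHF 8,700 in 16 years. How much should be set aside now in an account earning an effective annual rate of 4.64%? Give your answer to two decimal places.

PV = FV·(1+i)^(−n) = 8,700 × 0.483990 = 4,210.7122

CHF 4,210.71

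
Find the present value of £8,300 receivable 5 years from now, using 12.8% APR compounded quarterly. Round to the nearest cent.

£4,420.63

With 4 periods per year: i = 0.032, n = 20.
PV = 8,300 / (1 + 0.032)^20 = 8,300 / 1.877561 = 4,420.6298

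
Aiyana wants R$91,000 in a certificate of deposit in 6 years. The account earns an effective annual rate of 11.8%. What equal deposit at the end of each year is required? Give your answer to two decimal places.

PMT = 91000 / ( [(1+0.118)^6 − 1] / 0.118 ) = 91000 / 8.074312 = 11,270.3106

R$11,270.31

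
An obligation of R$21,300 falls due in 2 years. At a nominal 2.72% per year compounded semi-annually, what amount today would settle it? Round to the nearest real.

R$20,180

Periodic rate i = 0.0272/2 = 0.0136; n = 2 × 2 = 4 periods.
Discount factor = (1+0.0136)^(−4) = 0.947400; PV = 21,300 × 0.947400 = 20,179.6299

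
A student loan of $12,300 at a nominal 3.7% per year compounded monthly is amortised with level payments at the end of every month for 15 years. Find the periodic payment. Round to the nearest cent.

$89.14

Periodic rate i = 0.037/12 = 0.00308333; n = 15 × 12 = 180 periods.
Annuity-PV factor = 137.979680; PMT = 12300 / 137.979680 = 89.1436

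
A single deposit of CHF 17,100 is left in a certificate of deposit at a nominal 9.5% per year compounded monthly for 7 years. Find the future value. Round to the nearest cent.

With 12 periods per year: i = 0.00791667, n = 84.
FV = 17,100 × (1 + 0.00791667)^84 = 33,163.8353

CHF 33,163.84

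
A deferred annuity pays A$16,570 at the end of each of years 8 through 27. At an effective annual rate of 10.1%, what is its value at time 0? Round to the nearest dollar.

A$71,444

PV at t=7 (ordinary 20-year annuity): 16570 × a(20|0.101) = 16570 × 8.455776 = 140,112.2052
PV₀ = 140,112.2052 / (1+0.101)^7 = 140,112.2052 / 1.961152 = 71,443.8312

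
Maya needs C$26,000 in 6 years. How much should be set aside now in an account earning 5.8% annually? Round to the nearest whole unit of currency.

PV = FV·(1+i)^(−n) = 26,000 × 0.712994 = 18,537.8491

C$18,538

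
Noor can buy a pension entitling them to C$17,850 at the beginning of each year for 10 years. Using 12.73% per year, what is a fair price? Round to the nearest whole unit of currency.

PV = 17850 × [1 − (1+0.1273)^(−10)] / 0.1273 × (1+i) = 17850 × 6.183585 = 110,376.9954
(annuity-due: payments at period start, so ×(1+i).)

C$110,377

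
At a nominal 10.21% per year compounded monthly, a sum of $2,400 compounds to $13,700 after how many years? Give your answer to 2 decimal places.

17.13 years

Periodic rate i = 0.1021/12 = 0.00850833.
(1+i)^n = 13700/2400 = 5.70833, so n = ln 5.70833 / ln 1.00851 = 205.6016 months
= 205.6016/12 years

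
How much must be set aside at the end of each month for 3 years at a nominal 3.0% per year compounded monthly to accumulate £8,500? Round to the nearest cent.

£225.94

i = 0.03/12 = 0.0025 per month; n = 3·12 = 36.
PMT = 8500 / ( [(1+0.0025)^36 − 1] / 0.0025 ) = 8500 / 37.620560 = 225.9403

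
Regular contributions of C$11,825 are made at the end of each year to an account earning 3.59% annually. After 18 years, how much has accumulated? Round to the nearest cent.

FV = PMT · [(1+i)^n − 1] / i = 11825 · 24.701360 = 292,093.5847

C$292,093.58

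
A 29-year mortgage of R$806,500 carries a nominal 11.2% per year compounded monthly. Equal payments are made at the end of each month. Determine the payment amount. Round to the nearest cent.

Periodic rate i = 0.112/12 = 0.00933333; n = 29 × 12 = 348 periods.
Annuity-PV factor = 102.916980; PMT = 806500 / 102.916980 = 7,836.4134

R$7,836.41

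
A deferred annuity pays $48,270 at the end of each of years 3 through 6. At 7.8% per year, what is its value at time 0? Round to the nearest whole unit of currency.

PV at t=2 (ordinary 4-year annuity): 48270 × a(4|0.078) = 48270 × 3.326925 = 160,590.6890
Discount back 2 years: 160,590.6890 × (1+0.078)^(−2) = 160,590.6890 × 0.860523 = 138,191.9801

$138,192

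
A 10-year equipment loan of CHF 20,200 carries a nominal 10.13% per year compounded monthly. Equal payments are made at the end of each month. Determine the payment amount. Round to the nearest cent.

With 12 periods per year: i = 0.00844167, n = 120.
Annuity-PV factor = 75.260589; PMT = 20200 / 75.260589 = 268.4008

CHF 268.40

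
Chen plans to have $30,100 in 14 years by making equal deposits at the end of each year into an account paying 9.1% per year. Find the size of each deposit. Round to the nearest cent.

PMT = 30100 / ( [(1+0.091)^14 − 1] / 0.091 ) = 30100 / 26.207749 = 1,148.5153

$1,148.52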